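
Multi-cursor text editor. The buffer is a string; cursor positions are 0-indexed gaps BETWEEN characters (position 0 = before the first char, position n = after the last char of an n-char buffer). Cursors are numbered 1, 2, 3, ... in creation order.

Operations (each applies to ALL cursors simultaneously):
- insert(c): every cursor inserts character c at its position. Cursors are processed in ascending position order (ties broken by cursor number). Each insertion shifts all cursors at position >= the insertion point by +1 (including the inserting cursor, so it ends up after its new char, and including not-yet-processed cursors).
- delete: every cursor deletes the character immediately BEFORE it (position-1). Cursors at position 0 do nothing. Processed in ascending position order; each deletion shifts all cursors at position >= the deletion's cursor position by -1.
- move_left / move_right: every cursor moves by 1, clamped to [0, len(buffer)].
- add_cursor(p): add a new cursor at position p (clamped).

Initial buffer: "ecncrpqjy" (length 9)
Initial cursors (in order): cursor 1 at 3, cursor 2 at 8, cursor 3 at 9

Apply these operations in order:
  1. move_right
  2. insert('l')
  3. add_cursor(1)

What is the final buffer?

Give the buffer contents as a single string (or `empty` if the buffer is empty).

After op 1 (move_right): buffer="ecncrpqjy" (len 9), cursors c1@4 c2@9 c3@9, authorship .........
After op 2 (insert('l')): buffer="ecnclrpqjyll" (len 12), cursors c1@5 c2@12 c3@12, authorship ....1.....23
After op 3 (add_cursor(1)): buffer="ecnclrpqjyll" (len 12), cursors c4@1 c1@5 c2@12 c3@12, authorship ....1.....23

Answer: ecnclrpqjyll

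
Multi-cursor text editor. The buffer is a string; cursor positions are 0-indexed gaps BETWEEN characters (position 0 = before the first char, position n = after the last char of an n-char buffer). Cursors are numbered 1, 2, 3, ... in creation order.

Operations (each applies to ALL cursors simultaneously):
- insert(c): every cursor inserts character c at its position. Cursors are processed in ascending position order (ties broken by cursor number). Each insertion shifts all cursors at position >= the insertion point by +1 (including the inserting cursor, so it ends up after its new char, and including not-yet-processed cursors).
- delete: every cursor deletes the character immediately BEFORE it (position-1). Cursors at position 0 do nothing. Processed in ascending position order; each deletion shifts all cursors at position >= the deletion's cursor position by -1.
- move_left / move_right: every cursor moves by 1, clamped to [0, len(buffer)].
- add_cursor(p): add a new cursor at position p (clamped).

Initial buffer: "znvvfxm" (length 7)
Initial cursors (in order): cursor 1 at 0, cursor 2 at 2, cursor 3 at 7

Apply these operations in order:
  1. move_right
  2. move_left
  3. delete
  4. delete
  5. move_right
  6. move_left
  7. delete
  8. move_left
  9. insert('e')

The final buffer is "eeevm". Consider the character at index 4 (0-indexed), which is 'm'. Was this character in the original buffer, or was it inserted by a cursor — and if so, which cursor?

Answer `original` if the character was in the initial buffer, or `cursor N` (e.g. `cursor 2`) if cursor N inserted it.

After op 1 (move_right): buffer="znvvfxm" (len 7), cursors c1@1 c2@3 c3@7, authorship .......
After op 2 (move_left): buffer="znvvfxm" (len 7), cursors c1@0 c2@2 c3@6, authorship .......
After op 3 (delete): buffer="zvvfm" (len 5), cursors c1@0 c2@1 c3@4, authorship .....
After op 4 (delete): buffer="vvm" (len 3), cursors c1@0 c2@0 c3@2, authorship ...
After op 5 (move_right): buffer="vvm" (len 3), cursors c1@1 c2@1 c3@3, authorship ...
After op 6 (move_left): buffer="vvm" (len 3), cursors c1@0 c2@0 c3@2, authorship ...
After op 7 (delete): buffer="vm" (len 2), cursors c1@0 c2@0 c3@1, authorship ..
After op 8 (move_left): buffer="vm" (len 2), cursors c1@0 c2@0 c3@0, authorship ..
After op 9 (insert('e')): buffer="eeevm" (len 5), cursors c1@3 c2@3 c3@3, authorship 123..
Authorship (.=original, N=cursor N): 1 2 3 . .
Index 4: author = original

Answer: original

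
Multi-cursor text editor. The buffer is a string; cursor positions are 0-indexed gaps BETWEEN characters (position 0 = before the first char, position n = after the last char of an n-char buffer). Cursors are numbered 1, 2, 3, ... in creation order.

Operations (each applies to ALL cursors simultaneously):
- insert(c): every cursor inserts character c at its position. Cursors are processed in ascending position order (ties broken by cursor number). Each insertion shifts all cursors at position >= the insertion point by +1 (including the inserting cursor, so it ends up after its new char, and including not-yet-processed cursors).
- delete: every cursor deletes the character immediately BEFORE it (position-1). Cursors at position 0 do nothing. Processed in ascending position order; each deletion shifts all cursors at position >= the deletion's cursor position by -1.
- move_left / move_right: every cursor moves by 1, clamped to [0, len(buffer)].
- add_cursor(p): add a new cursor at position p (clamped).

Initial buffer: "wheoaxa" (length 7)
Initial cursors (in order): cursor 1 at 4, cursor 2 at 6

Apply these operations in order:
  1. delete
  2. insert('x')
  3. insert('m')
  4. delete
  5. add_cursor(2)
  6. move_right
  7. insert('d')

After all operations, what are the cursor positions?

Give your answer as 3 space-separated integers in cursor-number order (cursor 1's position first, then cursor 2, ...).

After op 1 (delete): buffer="wheaa" (len 5), cursors c1@3 c2@4, authorship .....
After op 2 (insert('x')): buffer="whexaxa" (len 7), cursors c1@4 c2@6, authorship ...1.2.
After op 3 (insert('m')): buffer="whexmaxma" (len 9), cursors c1@5 c2@8, authorship ...11.22.
After op 4 (delete): buffer="whexaxa" (len 7), cursors c1@4 c2@6, authorship ...1.2.
After op 5 (add_cursor(2)): buffer="whexaxa" (len 7), cursors c3@2 c1@4 c2@6, authorship ...1.2.
After op 6 (move_right): buffer="whexaxa" (len 7), cursors c3@3 c1@5 c2@7, authorship ...1.2.
After op 7 (insert('d')): buffer="whedxadxad" (len 10), cursors c3@4 c1@7 c2@10, authorship ...31.12.2

Answer: 7 10 4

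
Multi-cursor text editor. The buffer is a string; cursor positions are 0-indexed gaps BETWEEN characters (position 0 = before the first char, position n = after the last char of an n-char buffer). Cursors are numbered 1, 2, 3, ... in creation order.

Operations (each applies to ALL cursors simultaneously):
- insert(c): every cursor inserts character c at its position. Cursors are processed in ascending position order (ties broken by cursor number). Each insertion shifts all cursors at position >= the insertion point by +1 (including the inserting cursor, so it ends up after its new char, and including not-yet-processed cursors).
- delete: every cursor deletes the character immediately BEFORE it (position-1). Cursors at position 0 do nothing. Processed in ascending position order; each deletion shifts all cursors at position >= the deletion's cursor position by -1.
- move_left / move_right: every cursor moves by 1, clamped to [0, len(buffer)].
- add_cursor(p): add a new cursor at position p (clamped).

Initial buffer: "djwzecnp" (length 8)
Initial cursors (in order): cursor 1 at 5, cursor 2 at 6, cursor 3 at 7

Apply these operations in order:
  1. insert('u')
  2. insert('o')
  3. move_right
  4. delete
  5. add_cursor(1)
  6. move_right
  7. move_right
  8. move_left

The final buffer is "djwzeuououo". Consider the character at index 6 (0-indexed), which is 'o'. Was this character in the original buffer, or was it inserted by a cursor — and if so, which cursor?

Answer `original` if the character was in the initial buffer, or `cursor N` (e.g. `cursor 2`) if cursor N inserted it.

After op 1 (insert('u')): buffer="djwzeucunup" (len 11), cursors c1@6 c2@8 c3@10, authorship .....1.2.3.
After op 2 (insert('o')): buffer="djwzeuocuonuop" (len 14), cursors c1@7 c2@10 c3@13, authorship .....11.22.33.
After op 3 (move_right): buffer="djwzeuocuonuop" (len 14), cursors c1@8 c2@11 c3@14, authorship .....11.22.33.
After op 4 (delete): buffer="djwzeuououo" (len 11), cursors c1@7 c2@9 c3@11, authorship .....112233
After op 5 (add_cursor(1)): buffer="djwzeuououo" (len 11), cursors c4@1 c1@7 c2@9 c3@11, authorship .....112233
After op 6 (move_right): buffer="djwzeuououo" (len 11), cursors c4@2 c1@8 c2@10 c3@11, authorship .....112233
After op 7 (move_right): buffer="djwzeuououo" (len 11), cursors c4@3 c1@9 c2@11 c3@11, authorship .....112233
After op 8 (move_left): buffer="djwzeuououo" (len 11), cursors c4@2 c1@8 c2@10 c3@10, authorship .....112233
Authorship (.=original, N=cursor N): . . . . . 1 1 2 2 3 3
Index 6: author = 1

Answer: cursor 1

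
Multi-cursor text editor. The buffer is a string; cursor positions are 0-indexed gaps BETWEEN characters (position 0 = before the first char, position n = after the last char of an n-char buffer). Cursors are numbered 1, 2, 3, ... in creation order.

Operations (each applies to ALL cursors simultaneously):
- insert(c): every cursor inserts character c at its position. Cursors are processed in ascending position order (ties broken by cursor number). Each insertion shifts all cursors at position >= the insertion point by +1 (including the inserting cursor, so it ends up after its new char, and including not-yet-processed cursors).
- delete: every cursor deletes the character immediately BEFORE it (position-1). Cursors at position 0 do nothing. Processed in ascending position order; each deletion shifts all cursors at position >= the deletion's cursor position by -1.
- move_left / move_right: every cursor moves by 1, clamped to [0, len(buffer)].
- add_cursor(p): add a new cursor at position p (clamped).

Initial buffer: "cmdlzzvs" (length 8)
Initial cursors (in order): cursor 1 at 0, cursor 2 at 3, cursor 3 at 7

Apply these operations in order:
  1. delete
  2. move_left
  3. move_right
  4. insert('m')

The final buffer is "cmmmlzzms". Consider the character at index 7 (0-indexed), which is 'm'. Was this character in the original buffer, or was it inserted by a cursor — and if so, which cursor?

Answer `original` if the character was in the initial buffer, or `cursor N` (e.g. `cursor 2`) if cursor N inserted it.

After op 1 (delete): buffer="cmlzzs" (len 6), cursors c1@0 c2@2 c3@5, authorship ......
After op 2 (move_left): buffer="cmlzzs" (len 6), cursors c1@0 c2@1 c3@4, authorship ......
After op 3 (move_right): buffer="cmlzzs" (len 6), cursors c1@1 c2@2 c3@5, authorship ......
After op 4 (insert('m')): buffer="cmmmlzzms" (len 9), cursors c1@2 c2@4 c3@8, authorship .1.2...3.
Authorship (.=original, N=cursor N): . 1 . 2 . . . 3 .
Index 7: author = 3

Answer: cursor 3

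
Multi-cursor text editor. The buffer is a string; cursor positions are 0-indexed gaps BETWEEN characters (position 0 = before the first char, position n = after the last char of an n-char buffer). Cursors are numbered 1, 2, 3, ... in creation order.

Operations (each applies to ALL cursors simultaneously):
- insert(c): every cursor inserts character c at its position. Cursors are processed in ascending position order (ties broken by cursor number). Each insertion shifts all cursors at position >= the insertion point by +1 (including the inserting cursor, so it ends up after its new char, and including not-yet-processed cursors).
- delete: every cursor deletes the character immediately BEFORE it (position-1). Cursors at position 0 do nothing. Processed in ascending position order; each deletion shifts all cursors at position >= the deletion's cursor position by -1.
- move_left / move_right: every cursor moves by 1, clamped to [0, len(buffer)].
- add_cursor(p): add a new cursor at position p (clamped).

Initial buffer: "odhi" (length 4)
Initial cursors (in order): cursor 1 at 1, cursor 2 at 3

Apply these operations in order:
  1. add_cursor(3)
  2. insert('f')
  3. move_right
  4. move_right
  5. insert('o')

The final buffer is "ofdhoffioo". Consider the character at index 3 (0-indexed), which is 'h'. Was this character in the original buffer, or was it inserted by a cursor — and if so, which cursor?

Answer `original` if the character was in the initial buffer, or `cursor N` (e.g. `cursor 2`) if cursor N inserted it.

After op 1 (add_cursor(3)): buffer="odhi" (len 4), cursors c1@1 c2@3 c3@3, authorship ....
After op 2 (insert('f')): buffer="ofdhffi" (len 7), cursors c1@2 c2@6 c3@6, authorship .1..23.
After op 3 (move_right): buffer="ofdhffi" (len 7), cursors c1@3 c2@7 c3@7, authorship .1..23.
After op 4 (move_right): buffer="ofdhffi" (len 7), cursors c1@4 c2@7 c3@7, authorship .1..23.
After op 5 (insert('o')): buffer="ofdhoffioo" (len 10), cursors c1@5 c2@10 c3@10, authorship .1..123.23
Authorship (.=original, N=cursor N): . 1 . . 1 2 3 . 2 3
Index 3: author = original

Answer: original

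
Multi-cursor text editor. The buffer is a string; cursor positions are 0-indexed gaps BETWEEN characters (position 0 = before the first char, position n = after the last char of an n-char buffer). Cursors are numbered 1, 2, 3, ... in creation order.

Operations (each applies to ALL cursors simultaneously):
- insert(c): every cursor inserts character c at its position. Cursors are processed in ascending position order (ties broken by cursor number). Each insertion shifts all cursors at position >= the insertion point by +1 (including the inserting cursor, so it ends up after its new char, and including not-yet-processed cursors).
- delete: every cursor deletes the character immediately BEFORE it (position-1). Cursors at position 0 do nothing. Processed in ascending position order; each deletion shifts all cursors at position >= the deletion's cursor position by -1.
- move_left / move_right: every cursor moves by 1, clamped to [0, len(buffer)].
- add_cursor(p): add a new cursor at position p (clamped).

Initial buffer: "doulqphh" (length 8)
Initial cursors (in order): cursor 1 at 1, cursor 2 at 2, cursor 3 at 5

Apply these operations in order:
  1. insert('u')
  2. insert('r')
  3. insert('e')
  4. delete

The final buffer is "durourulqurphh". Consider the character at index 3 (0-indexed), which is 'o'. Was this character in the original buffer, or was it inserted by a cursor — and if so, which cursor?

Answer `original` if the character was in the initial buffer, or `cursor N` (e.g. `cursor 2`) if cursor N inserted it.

Answer: original

Derivation:
After op 1 (insert('u')): buffer="duouulquphh" (len 11), cursors c1@2 c2@4 c3@8, authorship .1.2...3...
After op 2 (insert('r')): buffer="durourulqurphh" (len 14), cursors c1@3 c2@6 c3@11, authorship .11.22...33...
After op 3 (insert('e')): buffer="dureoureulqurephh" (len 17), cursors c1@4 c2@8 c3@14, authorship .111.222...333...
After op 4 (delete): buffer="durourulqurphh" (len 14), cursors c1@3 c2@6 c3@11, authorship .11.22...33...
Authorship (.=original, N=cursor N): . 1 1 . 2 2 . . . 3 3 . . .
Index 3: author = original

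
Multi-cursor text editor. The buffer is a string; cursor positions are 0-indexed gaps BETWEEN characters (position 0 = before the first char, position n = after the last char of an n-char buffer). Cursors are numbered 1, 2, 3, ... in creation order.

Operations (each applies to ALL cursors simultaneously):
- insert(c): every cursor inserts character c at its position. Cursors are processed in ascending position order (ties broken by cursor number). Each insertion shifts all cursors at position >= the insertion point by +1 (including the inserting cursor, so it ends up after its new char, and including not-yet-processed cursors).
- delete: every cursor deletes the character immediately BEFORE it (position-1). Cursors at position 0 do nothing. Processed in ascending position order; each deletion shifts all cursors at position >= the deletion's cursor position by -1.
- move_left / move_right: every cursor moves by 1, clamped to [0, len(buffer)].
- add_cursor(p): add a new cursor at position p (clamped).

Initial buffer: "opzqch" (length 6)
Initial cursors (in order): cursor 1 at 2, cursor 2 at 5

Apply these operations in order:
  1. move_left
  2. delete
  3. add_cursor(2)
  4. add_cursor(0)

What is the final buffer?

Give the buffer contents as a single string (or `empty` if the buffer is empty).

Answer: pzch

Derivation:
After op 1 (move_left): buffer="opzqch" (len 6), cursors c1@1 c2@4, authorship ......
After op 2 (delete): buffer="pzch" (len 4), cursors c1@0 c2@2, authorship ....
After op 3 (add_cursor(2)): buffer="pzch" (len 4), cursors c1@0 c2@2 c3@2, authorship ....
After op 4 (add_cursor(0)): buffer="pzch" (len 4), cursors c1@0 c4@0 c2@2 c3@2, authorship ....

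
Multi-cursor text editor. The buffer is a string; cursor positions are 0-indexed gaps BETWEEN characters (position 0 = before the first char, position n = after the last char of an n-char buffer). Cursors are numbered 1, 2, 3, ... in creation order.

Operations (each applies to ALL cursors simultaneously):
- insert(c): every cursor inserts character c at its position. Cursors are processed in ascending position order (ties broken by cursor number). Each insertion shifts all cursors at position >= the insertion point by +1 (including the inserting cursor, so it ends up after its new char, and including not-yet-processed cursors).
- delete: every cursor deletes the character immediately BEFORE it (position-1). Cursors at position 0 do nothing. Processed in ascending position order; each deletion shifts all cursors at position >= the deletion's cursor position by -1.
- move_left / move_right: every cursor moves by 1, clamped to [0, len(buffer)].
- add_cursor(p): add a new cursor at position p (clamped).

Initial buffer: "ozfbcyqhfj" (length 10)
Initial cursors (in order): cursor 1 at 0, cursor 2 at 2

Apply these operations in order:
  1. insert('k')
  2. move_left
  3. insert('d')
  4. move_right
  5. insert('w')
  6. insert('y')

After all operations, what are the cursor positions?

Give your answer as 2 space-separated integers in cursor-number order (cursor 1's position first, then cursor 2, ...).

Answer: 4 10

Derivation:
After op 1 (insert('k')): buffer="kozkfbcyqhfj" (len 12), cursors c1@1 c2@4, authorship 1..2........
After op 2 (move_left): buffer="kozkfbcyqhfj" (len 12), cursors c1@0 c2@3, authorship 1..2........
After op 3 (insert('d')): buffer="dkozdkfbcyqhfj" (len 14), cursors c1@1 c2@5, authorship 11..22........
After op 4 (move_right): buffer="dkozdkfbcyqhfj" (len 14), cursors c1@2 c2@6, authorship 11..22........
After op 5 (insert('w')): buffer="dkwozdkwfbcyqhfj" (len 16), cursors c1@3 c2@8, authorship 111..222........
After op 6 (insert('y')): buffer="dkwyozdkwyfbcyqhfj" (len 18), cursors c1@4 c2@10, authorship 1111..2222........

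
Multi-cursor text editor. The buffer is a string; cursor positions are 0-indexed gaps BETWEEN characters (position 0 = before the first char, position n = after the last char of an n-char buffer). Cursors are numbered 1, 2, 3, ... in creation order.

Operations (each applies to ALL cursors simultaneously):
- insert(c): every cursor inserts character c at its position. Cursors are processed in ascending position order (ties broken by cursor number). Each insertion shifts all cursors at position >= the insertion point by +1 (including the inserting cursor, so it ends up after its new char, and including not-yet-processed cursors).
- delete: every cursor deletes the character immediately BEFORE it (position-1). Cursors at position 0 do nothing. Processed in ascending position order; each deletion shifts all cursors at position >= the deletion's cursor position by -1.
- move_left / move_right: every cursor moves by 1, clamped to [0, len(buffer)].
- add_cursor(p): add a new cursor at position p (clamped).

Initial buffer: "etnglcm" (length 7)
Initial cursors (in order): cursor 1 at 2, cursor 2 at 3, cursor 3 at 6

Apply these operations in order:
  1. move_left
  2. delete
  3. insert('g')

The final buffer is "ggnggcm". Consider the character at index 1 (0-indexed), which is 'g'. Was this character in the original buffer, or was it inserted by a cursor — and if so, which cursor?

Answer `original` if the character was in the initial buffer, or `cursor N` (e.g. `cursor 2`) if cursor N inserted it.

Answer: cursor 2

Derivation:
After op 1 (move_left): buffer="etnglcm" (len 7), cursors c1@1 c2@2 c3@5, authorship .......
After op 2 (delete): buffer="ngcm" (len 4), cursors c1@0 c2@0 c3@2, authorship ....
After op 3 (insert('g')): buffer="ggnggcm" (len 7), cursors c1@2 c2@2 c3@5, authorship 12..3..
Authorship (.=original, N=cursor N): 1 2 . . 3 . .
Index 1: author = 2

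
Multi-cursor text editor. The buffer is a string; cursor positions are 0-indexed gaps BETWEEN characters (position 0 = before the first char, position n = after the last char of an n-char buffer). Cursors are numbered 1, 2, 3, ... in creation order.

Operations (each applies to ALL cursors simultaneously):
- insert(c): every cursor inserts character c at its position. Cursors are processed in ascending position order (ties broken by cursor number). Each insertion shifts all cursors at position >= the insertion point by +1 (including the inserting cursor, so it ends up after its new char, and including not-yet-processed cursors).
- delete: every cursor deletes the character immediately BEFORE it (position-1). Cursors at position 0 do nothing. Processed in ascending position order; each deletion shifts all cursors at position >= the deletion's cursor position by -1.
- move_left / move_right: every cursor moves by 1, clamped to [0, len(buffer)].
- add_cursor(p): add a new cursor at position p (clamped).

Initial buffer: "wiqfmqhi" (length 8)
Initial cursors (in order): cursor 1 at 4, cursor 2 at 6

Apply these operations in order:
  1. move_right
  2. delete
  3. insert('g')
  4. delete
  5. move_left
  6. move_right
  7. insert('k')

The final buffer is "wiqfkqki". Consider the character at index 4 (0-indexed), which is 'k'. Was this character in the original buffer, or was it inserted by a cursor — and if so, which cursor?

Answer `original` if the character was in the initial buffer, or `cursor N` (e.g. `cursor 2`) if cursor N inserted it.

After op 1 (move_right): buffer="wiqfmqhi" (len 8), cursors c1@5 c2@7, authorship ........
After op 2 (delete): buffer="wiqfqi" (len 6), cursors c1@4 c2@5, authorship ......
After op 3 (insert('g')): buffer="wiqfgqgi" (len 8), cursors c1@5 c2@7, authorship ....1.2.
After op 4 (delete): buffer="wiqfqi" (len 6), cursors c1@4 c2@5, authorship ......
After op 5 (move_left): buffer="wiqfqi" (len 6), cursors c1@3 c2@4, authorship ......
After op 6 (move_right): buffer="wiqfqi" (len 6), cursors c1@4 c2@5, authorship ......
After op 7 (insert('k')): buffer="wiqfkqki" (len 8), cursors c1@5 c2@7, authorship ....1.2.
Authorship (.=original, N=cursor N): . . . . 1 . 2 .
Index 4: author = 1

Answer: cursor 1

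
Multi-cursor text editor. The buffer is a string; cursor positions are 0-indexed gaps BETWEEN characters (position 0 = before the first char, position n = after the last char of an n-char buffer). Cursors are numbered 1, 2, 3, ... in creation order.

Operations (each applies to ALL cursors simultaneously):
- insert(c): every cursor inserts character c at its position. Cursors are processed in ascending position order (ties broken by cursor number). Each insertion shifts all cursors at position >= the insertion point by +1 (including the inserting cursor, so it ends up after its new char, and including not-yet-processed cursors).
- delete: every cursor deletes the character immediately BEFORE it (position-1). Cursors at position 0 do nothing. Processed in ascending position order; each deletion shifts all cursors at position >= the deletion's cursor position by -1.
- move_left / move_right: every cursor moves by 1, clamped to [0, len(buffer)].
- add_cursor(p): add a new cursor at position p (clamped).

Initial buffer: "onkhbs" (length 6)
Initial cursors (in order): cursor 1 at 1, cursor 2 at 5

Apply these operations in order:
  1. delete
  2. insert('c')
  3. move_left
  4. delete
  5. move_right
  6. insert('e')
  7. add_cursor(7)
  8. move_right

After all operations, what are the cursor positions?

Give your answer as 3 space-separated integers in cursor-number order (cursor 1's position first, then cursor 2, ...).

Answer: 3 7 7

Derivation:
After op 1 (delete): buffer="nkhs" (len 4), cursors c1@0 c2@3, authorship ....
After op 2 (insert('c')): buffer="cnkhcs" (len 6), cursors c1@1 c2@5, authorship 1...2.
After op 3 (move_left): buffer="cnkhcs" (len 6), cursors c1@0 c2@4, authorship 1...2.
After op 4 (delete): buffer="cnkcs" (len 5), cursors c1@0 c2@3, authorship 1..2.
After op 5 (move_right): buffer="cnkcs" (len 5), cursors c1@1 c2@4, authorship 1..2.
After op 6 (insert('e')): buffer="cenkces" (len 7), cursors c1@2 c2@6, authorship 11..22.
After op 7 (add_cursor(7)): buffer="cenkces" (len 7), cursors c1@2 c2@6 c3@7, authorship 11..22.
After op 8 (move_right): buffer="cenkces" (len 7), cursors c1@3 c2@7 c3@7, authorship 11..22.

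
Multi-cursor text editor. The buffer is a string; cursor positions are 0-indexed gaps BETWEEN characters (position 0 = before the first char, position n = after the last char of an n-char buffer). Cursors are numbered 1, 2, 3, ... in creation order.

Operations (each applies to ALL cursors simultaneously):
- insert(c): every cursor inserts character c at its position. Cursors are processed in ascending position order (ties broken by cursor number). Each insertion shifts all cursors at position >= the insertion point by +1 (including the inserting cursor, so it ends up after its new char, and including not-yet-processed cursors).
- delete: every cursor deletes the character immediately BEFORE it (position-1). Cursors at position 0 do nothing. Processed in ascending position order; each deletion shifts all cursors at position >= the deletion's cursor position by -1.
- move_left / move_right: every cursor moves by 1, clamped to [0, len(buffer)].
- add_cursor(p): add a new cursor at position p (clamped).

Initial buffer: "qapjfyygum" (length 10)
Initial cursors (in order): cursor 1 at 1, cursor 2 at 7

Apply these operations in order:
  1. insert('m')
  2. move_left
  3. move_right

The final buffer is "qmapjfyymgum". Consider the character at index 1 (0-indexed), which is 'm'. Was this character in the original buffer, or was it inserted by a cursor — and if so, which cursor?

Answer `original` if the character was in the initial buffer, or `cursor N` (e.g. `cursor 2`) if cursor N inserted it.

Answer: cursor 1

Derivation:
After op 1 (insert('m')): buffer="qmapjfyymgum" (len 12), cursors c1@2 c2@9, authorship .1......2...
After op 2 (move_left): buffer="qmapjfyymgum" (len 12), cursors c1@1 c2@8, authorship .1......2...
After op 3 (move_right): buffer="qmapjfyymgum" (len 12), cursors c1@2 c2@9, authorship .1......2...
Authorship (.=original, N=cursor N): . 1 . . . . . . 2 . . .
Index 1: author = 1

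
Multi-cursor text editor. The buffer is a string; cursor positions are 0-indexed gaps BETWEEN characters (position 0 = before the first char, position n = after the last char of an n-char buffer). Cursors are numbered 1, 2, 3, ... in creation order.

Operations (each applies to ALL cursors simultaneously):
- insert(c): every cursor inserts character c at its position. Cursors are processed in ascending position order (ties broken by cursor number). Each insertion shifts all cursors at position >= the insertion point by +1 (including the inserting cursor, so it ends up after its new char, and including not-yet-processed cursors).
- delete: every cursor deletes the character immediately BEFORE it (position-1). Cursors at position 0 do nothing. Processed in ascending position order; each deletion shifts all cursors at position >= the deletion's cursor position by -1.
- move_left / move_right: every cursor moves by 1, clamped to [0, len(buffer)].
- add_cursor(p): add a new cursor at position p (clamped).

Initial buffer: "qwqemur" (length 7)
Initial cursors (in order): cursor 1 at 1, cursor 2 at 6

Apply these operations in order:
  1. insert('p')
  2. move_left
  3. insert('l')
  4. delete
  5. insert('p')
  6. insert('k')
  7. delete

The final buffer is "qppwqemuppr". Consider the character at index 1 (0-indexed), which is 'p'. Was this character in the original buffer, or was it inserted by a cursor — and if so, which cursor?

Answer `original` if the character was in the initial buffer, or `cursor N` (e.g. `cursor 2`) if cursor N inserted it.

Answer: cursor 1

Derivation:
After op 1 (insert('p')): buffer="qpwqemupr" (len 9), cursors c1@2 c2@8, authorship .1.....2.
After op 2 (move_left): buffer="qpwqemupr" (len 9), cursors c1@1 c2@7, authorship .1.....2.
After op 3 (insert('l')): buffer="qlpwqemulpr" (len 11), cursors c1@2 c2@9, authorship .11.....22.
After op 4 (delete): buffer="qpwqemupr" (len 9), cursors c1@1 c2@7, authorship .1.....2.
After op 5 (insert('p')): buffer="qppwqemuppr" (len 11), cursors c1@2 c2@9, authorship .11.....22.
After op 6 (insert('k')): buffer="qpkpwqemupkpr" (len 13), cursors c1@3 c2@11, authorship .111.....222.
After op 7 (delete): buffer="qppwqemuppr" (len 11), cursors c1@2 c2@9, authorship .11.....22.
Authorship (.=original, N=cursor N): . 1 1 . . . . . 2 2 .
Index 1: author = 1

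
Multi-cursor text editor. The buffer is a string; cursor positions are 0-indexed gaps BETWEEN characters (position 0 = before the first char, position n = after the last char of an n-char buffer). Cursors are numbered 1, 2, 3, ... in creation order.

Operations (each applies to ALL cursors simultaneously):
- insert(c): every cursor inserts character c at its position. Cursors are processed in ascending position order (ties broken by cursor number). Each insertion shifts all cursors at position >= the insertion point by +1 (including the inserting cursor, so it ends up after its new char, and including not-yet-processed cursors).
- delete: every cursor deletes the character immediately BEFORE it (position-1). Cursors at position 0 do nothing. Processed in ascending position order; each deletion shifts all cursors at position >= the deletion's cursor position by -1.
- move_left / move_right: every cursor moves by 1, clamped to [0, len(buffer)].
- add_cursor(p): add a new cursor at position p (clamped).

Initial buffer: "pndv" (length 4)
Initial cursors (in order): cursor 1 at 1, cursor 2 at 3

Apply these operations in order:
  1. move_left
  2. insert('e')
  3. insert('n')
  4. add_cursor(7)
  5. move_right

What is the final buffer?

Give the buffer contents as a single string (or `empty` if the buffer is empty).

After op 1 (move_left): buffer="pndv" (len 4), cursors c1@0 c2@2, authorship ....
After op 2 (insert('e')): buffer="epnedv" (len 6), cursors c1@1 c2@4, authorship 1..2..
After op 3 (insert('n')): buffer="enpnendv" (len 8), cursors c1@2 c2@6, authorship 11..22..
After op 4 (add_cursor(7)): buffer="enpnendv" (len 8), cursors c1@2 c2@6 c3@7, authorship 11..22..
After op 5 (move_right): buffer="enpnendv" (len 8), cursors c1@3 c2@7 c3@8, authorship 11..22..

Answer: enpnendv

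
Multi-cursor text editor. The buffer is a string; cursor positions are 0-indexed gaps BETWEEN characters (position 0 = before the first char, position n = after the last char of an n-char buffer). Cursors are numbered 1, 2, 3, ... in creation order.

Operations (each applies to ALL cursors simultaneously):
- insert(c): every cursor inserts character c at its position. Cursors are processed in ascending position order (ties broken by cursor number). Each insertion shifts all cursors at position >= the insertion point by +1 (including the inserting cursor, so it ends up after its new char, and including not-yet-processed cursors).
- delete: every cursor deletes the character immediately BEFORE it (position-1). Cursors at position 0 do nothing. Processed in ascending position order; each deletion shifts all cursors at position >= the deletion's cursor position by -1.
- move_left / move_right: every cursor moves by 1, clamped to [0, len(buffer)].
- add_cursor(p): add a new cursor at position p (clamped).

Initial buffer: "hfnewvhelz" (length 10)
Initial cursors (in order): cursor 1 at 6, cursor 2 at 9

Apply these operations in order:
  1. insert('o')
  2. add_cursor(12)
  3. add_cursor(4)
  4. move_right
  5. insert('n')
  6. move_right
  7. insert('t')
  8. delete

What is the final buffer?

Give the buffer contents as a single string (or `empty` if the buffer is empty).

Answer: hfnewnvohneloznn

Derivation:
After op 1 (insert('o')): buffer="hfnewvoheloz" (len 12), cursors c1@7 c2@11, authorship ......1...2.
After op 2 (add_cursor(12)): buffer="hfnewvoheloz" (len 12), cursors c1@7 c2@11 c3@12, authorship ......1...2.
After op 3 (add_cursor(4)): buffer="hfnewvoheloz" (len 12), cursors c4@4 c1@7 c2@11 c3@12, authorship ......1...2.
After op 4 (move_right): buffer="hfnewvoheloz" (len 12), cursors c4@5 c1@8 c2@12 c3@12, authorship ......1...2.
After op 5 (insert('n')): buffer="hfnewnvohneloznn" (len 16), cursors c4@6 c1@10 c2@16 c3@16, authorship .....4.1.1..2.23
After op 6 (move_right): buffer="hfnewnvohneloznn" (len 16), cursors c4@7 c1@11 c2@16 c3@16, authorship .....4.1.1..2.23
After op 7 (insert('t')): buffer="hfnewnvtohnetloznntt" (len 20), cursors c4@8 c1@13 c2@20 c3@20, authorship .....4.41.1.1.2.2323
After op 8 (delete): buffer="hfnewnvohneloznn" (len 16), cursors c4@7 c1@11 c2@16 c3@16, authorship .....4.1.1..2.23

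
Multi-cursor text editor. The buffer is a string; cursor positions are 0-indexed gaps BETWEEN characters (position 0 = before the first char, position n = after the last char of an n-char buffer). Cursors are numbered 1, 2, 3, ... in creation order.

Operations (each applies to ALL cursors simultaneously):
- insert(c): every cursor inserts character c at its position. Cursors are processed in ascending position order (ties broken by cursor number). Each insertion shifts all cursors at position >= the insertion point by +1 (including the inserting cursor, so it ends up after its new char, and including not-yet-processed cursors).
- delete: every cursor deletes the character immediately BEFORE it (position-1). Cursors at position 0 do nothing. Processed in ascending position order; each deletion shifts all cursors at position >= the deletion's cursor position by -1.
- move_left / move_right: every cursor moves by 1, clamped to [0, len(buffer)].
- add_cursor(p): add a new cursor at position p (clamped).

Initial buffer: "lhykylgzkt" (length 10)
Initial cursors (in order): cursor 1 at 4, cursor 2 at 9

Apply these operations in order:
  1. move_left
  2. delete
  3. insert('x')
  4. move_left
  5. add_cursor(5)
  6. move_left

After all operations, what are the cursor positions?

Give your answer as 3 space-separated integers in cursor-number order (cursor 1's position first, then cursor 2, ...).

Answer: 1 6 4

Derivation:
After op 1 (move_left): buffer="lhykylgzkt" (len 10), cursors c1@3 c2@8, authorship ..........
After op 2 (delete): buffer="lhkylgkt" (len 8), cursors c1@2 c2@6, authorship ........
After op 3 (insert('x')): buffer="lhxkylgxkt" (len 10), cursors c1@3 c2@8, authorship ..1....2..
After op 4 (move_left): buffer="lhxkylgxkt" (len 10), cursors c1@2 c2@7, authorship ..1....2..
After op 5 (add_cursor(5)): buffer="lhxkylgxkt" (len 10), cursors c1@2 c3@5 c2@7, authorship ..1....2..
After op 6 (move_left): buffer="lhxkylgxkt" (len 10), cursors c1@1 c3@4 c2@6, authorship ..1....2..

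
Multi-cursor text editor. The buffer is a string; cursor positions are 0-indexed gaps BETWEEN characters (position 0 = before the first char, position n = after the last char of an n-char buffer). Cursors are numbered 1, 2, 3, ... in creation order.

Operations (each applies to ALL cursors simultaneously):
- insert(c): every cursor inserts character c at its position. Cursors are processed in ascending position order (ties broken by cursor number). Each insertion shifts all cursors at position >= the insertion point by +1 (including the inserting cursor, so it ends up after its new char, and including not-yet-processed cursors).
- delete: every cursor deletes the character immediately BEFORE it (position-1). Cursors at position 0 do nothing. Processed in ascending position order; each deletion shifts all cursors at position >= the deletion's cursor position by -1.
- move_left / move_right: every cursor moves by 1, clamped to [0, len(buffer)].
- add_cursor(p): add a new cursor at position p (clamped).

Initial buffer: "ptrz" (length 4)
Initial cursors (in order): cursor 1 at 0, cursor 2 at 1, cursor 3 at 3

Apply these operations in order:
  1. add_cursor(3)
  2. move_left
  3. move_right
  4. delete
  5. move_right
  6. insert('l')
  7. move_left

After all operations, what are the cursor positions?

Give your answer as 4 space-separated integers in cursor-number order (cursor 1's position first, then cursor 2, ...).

After op 1 (add_cursor(3)): buffer="ptrz" (len 4), cursors c1@0 c2@1 c3@3 c4@3, authorship ....
After op 2 (move_left): buffer="ptrz" (len 4), cursors c1@0 c2@0 c3@2 c4@2, authorship ....
After op 3 (move_right): buffer="ptrz" (len 4), cursors c1@1 c2@1 c3@3 c4@3, authorship ....
After op 4 (delete): buffer="z" (len 1), cursors c1@0 c2@0 c3@0 c4@0, authorship .
After op 5 (move_right): buffer="z" (len 1), cursors c1@1 c2@1 c3@1 c4@1, authorship .
After op 6 (insert('l')): buffer="zllll" (len 5), cursors c1@5 c2@5 c3@5 c4@5, authorship .1234
After op 7 (move_left): buffer="zllll" (len 5), cursors c1@4 c2@4 c3@4 c4@4, authorship .1234

Answer: 4 4 4 4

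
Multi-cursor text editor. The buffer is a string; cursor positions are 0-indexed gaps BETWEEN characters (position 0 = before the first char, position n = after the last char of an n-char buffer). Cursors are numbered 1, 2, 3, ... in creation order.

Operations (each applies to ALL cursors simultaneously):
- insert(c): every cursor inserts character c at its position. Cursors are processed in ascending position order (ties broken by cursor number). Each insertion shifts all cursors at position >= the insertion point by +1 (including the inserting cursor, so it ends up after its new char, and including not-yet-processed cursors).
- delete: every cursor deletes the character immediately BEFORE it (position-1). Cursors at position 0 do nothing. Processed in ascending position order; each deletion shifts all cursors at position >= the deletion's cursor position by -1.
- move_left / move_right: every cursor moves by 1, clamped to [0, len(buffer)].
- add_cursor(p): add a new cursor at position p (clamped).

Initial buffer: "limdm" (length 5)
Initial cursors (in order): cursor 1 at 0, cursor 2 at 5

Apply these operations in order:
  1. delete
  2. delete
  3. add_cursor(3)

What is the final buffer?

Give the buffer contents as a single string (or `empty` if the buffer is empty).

Answer: lim

Derivation:
After op 1 (delete): buffer="limd" (len 4), cursors c1@0 c2@4, authorship ....
After op 2 (delete): buffer="lim" (len 3), cursors c1@0 c2@3, authorship ...
After op 3 (add_cursor(3)): buffer="lim" (len 3), cursors c1@0 c2@3 c3@3, authorship ...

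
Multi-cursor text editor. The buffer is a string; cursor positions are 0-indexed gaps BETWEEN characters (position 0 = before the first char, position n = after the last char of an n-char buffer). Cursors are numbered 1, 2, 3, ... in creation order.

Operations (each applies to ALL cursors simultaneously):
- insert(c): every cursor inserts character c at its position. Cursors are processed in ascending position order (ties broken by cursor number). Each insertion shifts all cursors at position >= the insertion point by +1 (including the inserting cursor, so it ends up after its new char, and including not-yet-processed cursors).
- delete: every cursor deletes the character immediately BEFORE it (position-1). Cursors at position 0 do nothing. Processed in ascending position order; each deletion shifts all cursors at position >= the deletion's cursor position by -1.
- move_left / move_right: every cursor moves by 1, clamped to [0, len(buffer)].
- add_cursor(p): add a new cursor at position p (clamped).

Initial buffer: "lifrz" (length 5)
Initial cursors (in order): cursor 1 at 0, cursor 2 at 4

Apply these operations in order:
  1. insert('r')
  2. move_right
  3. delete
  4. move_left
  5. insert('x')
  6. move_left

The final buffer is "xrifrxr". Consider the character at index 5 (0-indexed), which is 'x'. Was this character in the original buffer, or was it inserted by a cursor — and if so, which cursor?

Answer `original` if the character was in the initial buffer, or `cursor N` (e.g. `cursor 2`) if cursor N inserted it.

Answer: cursor 2

Derivation:
After op 1 (insert('r')): buffer="rlifrrz" (len 7), cursors c1@1 c2@6, authorship 1....2.
After op 2 (move_right): buffer="rlifrrz" (len 7), cursors c1@2 c2@7, authorship 1....2.
After op 3 (delete): buffer="rifrr" (len 5), cursors c1@1 c2@5, authorship 1...2
After op 4 (move_left): buffer="rifrr" (len 5), cursors c1@0 c2@4, authorship 1...2
After op 5 (insert('x')): buffer="xrifrxr" (len 7), cursors c1@1 c2@6, authorship 11...22
After op 6 (move_left): buffer="xrifrxr" (len 7), cursors c1@0 c2@5, authorship 11...22
Authorship (.=original, N=cursor N): 1 1 . . . 2 2
Index 5: author = 2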